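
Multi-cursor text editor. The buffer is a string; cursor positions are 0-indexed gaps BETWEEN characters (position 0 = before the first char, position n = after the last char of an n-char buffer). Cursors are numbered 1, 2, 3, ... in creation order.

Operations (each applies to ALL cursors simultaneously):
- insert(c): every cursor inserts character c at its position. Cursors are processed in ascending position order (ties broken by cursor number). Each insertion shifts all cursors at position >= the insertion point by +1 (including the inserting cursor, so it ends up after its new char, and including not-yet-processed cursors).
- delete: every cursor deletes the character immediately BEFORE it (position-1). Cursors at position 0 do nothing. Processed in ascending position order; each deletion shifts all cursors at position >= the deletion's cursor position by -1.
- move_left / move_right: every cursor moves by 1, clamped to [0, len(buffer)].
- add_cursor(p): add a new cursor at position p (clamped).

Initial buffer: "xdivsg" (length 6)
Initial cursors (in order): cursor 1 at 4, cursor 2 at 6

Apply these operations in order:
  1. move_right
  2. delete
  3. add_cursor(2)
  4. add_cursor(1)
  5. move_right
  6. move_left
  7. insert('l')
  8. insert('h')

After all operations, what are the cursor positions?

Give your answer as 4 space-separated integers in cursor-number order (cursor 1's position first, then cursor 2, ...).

After op 1 (move_right): buffer="xdivsg" (len 6), cursors c1@5 c2@6, authorship ......
After op 2 (delete): buffer="xdiv" (len 4), cursors c1@4 c2@4, authorship ....
After op 3 (add_cursor(2)): buffer="xdiv" (len 4), cursors c3@2 c1@4 c2@4, authorship ....
After op 4 (add_cursor(1)): buffer="xdiv" (len 4), cursors c4@1 c3@2 c1@4 c2@4, authorship ....
After op 5 (move_right): buffer="xdiv" (len 4), cursors c4@2 c3@3 c1@4 c2@4, authorship ....
After op 6 (move_left): buffer="xdiv" (len 4), cursors c4@1 c3@2 c1@3 c2@3, authorship ....
After op 7 (insert('l')): buffer="xldlillv" (len 8), cursors c4@2 c3@4 c1@7 c2@7, authorship .4.3.12.
After op 8 (insert('h')): buffer="xlhdlhillhhv" (len 12), cursors c4@3 c3@6 c1@11 c2@11, authorship .44.33.1212.

Answer: 11 11 6 3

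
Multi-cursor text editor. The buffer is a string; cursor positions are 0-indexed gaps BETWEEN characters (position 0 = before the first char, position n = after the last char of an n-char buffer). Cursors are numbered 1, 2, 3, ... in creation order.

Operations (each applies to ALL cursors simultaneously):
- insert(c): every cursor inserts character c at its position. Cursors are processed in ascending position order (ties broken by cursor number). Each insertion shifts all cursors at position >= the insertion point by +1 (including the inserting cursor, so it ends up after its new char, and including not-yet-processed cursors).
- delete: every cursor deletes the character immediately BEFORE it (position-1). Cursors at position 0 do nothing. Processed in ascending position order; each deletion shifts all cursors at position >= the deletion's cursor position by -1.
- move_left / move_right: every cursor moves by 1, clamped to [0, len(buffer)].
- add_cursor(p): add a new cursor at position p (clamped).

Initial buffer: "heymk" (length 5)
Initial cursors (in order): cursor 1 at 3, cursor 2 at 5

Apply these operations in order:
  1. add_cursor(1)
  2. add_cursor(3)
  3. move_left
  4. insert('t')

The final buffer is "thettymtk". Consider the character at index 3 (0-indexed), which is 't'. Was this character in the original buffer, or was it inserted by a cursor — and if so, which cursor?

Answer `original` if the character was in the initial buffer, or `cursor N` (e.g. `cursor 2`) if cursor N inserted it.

Answer: cursor 1

Derivation:
After op 1 (add_cursor(1)): buffer="heymk" (len 5), cursors c3@1 c1@3 c2@5, authorship .....
After op 2 (add_cursor(3)): buffer="heymk" (len 5), cursors c3@1 c1@3 c4@3 c2@5, authorship .....
After op 3 (move_left): buffer="heymk" (len 5), cursors c3@0 c1@2 c4@2 c2@4, authorship .....
After op 4 (insert('t')): buffer="thettymtk" (len 9), cursors c3@1 c1@5 c4@5 c2@8, authorship 3..14..2.
Authorship (.=original, N=cursor N): 3 . . 1 4 . . 2 .
Index 3: author = 1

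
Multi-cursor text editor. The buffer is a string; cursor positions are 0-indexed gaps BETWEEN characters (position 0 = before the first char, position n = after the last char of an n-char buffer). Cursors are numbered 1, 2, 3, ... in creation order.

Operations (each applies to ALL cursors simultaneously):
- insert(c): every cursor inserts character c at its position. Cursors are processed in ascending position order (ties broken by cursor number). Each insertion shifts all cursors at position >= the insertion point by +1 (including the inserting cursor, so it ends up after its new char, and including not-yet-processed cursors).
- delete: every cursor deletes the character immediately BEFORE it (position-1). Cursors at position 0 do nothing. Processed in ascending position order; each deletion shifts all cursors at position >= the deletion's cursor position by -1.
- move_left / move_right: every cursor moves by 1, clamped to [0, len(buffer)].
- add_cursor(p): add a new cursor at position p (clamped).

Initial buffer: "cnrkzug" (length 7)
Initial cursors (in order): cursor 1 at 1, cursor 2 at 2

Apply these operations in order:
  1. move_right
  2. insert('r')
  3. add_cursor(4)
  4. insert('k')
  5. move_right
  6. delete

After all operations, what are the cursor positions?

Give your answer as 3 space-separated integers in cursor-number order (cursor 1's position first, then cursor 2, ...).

After op 1 (move_right): buffer="cnrkzug" (len 7), cursors c1@2 c2@3, authorship .......
After op 2 (insert('r')): buffer="cnrrrkzug" (len 9), cursors c1@3 c2@5, authorship ..1.2....
After op 3 (add_cursor(4)): buffer="cnrrrkzug" (len 9), cursors c1@3 c3@4 c2@5, authorship ..1.2....
After op 4 (insert('k')): buffer="cnrkrkrkkzug" (len 12), cursors c1@4 c3@6 c2@8, authorship ..11.322....
After op 5 (move_right): buffer="cnrkrkrkkzug" (len 12), cursors c1@5 c3@7 c2@9, authorship ..11.322....
After op 6 (delete): buffer="cnrkkkzug" (len 9), cursors c1@4 c3@5 c2@6, authorship ..1132...

Answer: 4 6 5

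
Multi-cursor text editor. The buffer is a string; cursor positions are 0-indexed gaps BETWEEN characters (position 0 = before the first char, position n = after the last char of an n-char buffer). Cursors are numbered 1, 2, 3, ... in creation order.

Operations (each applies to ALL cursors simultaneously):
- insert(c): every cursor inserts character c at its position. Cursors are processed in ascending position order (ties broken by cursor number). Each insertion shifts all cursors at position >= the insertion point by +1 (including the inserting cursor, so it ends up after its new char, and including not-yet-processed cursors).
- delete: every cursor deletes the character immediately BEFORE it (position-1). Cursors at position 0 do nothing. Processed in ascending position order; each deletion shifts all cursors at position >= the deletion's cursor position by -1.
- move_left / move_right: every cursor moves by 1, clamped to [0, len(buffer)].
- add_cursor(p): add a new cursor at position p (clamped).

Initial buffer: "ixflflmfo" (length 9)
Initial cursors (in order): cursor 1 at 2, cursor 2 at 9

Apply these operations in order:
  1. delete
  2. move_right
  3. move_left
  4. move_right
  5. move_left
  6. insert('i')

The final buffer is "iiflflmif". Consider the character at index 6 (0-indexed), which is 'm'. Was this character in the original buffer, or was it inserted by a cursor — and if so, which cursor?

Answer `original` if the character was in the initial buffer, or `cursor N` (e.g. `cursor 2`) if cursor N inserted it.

Answer: original

Derivation:
After op 1 (delete): buffer="iflflmf" (len 7), cursors c1@1 c2@7, authorship .......
After op 2 (move_right): buffer="iflflmf" (len 7), cursors c1@2 c2@7, authorship .......
After op 3 (move_left): buffer="iflflmf" (len 7), cursors c1@1 c2@6, authorship .......
After op 4 (move_right): buffer="iflflmf" (len 7), cursors c1@2 c2@7, authorship .......
After op 5 (move_left): buffer="iflflmf" (len 7), cursors c1@1 c2@6, authorship .......
After op 6 (insert('i')): buffer="iiflflmif" (len 9), cursors c1@2 c2@8, authorship .1.....2.
Authorship (.=original, N=cursor N): . 1 . . . . . 2 .
Index 6: author = original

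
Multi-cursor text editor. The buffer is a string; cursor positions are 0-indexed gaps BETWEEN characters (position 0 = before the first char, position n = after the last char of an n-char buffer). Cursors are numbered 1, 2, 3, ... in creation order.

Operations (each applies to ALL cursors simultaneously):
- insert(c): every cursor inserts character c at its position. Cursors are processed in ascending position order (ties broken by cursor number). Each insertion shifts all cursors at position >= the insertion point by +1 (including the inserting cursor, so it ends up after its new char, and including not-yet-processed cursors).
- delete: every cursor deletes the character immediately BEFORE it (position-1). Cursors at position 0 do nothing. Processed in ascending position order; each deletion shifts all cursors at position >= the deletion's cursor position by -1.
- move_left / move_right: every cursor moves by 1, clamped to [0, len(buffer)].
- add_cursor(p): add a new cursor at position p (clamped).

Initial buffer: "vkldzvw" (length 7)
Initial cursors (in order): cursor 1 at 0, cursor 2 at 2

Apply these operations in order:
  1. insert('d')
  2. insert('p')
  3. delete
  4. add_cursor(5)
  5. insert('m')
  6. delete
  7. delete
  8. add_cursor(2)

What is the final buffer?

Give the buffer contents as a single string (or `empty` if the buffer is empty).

Answer: vkdzvw

Derivation:
After op 1 (insert('d')): buffer="dvkdldzvw" (len 9), cursors c1@1 c2@4, authorship 1..2.....
After op 2 (insert('p')): buffer="dpvkdpldzvw" (len 11), cursors c1@2 c2@6, authorship 11..22.....
After op 3 (delete): buffer="dvkdldzvw" (len 9), cursors c1@1 c2@4, authorship 1..2.....
After op 4 (add_cursor(5)): buffer="dvkdldzvw" (len 9), cursors c1@1 c2@4 c3@5, authorship 1..2.....
After op 5 (insert('m')): buffer="dmvkdmlmdzvw" (len 12), cursors c1@2 c2@6 c3@8, authorship 11..22.3....
After op 6 (delete): buffer="dvkdldzvw" (len 9), cursors c1@1 c2@4 c3@5, authorship 1..2.....
After op 7 (delete): buffer="vkdzvw" (len 6), cursors c1@0 c2@2 c3@2, authorship ......
After op 8 (add_cursor(2)): buffer="vkdzvw" (len 6), cursors c1@0 c2@2 c3@2 c4@2, authorship ......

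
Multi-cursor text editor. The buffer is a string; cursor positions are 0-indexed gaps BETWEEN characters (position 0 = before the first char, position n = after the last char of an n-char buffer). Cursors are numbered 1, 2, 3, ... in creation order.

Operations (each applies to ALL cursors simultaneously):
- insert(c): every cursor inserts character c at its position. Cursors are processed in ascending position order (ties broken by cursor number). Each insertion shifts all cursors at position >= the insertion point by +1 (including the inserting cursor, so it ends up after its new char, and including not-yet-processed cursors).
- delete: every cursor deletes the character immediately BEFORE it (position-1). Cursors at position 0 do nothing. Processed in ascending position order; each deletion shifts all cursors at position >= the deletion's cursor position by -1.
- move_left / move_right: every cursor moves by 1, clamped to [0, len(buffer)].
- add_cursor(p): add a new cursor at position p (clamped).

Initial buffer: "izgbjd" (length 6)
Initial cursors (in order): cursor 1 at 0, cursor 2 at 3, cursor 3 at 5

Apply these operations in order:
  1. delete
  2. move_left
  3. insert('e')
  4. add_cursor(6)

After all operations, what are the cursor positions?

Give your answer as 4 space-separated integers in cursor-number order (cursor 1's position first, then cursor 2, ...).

After op 1 (delete): buffer="izbd" (len 4), cursors c1@0 c2@2 c3@3, authorship ....
After op 2 (move_left): buffer="izbd" (len 4), cursors c1@0 c2@1 c3@2, authorship ....
After op 3 (insert('e')): buffer="eiezebd" (len 7), cursors c1@1 c2@3 c3@5, authorship 1.2.3..
After op 4 (add_cursor(6)): buffer="eiezebd" (len 7), cursors c1@1 c2@3 c3@5 c4@6, authorship 1.2.3..

Answer: 1 3 5 6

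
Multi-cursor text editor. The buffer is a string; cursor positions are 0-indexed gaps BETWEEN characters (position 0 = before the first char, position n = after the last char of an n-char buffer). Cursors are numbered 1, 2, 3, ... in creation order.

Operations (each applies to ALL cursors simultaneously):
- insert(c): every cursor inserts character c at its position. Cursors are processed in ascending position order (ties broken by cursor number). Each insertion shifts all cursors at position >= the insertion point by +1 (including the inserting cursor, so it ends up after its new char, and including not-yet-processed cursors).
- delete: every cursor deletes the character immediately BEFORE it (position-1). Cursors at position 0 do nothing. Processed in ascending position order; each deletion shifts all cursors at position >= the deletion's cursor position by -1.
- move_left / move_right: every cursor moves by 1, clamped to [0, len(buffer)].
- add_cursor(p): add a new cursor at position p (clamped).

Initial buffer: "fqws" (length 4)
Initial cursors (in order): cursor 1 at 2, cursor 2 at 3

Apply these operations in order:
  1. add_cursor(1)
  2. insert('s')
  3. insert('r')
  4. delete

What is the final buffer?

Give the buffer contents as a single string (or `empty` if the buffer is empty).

After op 1 (add_cursor(1)): buffer="fqws" (len 4), cursors c3@1 c1@2 c2@3, authorship ....
After op 2 (insert('s')): buffer="fsqswss" (len 7), cursors c3@2 c1@4 c2@6, authorship .3.1.2.
After op 3 (insert('r')): buffer="fsrqsrwsrs" (len 10), cursors c3@3 c1@6 c2@9, authorship .33.11.22.
After op 4 (delete): buffer="fsqswss" (len 7), cursors c3@2 c1@4 c2@6, authorship .3.1.2.

Answer: fsqswss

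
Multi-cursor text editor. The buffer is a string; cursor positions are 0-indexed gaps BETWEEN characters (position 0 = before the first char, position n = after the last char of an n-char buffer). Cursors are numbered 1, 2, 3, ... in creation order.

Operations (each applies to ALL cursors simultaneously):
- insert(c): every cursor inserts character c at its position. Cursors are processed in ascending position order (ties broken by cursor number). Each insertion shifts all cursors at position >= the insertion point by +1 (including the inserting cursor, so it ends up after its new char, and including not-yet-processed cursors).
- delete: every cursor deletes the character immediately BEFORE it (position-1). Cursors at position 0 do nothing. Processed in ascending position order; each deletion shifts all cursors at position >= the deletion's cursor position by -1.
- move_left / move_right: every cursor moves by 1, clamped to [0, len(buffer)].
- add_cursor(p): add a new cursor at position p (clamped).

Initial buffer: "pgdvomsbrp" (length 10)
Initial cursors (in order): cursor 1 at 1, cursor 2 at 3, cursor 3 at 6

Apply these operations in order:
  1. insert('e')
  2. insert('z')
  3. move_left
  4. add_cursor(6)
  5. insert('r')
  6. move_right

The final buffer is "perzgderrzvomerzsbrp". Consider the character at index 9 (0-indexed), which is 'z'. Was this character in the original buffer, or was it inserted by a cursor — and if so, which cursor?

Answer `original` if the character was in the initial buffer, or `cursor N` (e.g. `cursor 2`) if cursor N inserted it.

After op 1 (insert('e')): buffer="pegdevomesbrp" (len 13), cursors c1@2 c2@5 c3@9, authorship .1..2...3....
After op 2 (insert('z')): buffer="pezgdezvomezsbrp" (len 16), cursors c1@3 c2@7 c3@12, authorship .11..22...33....
After op 3 (move_left): buffer="pezgdezvomezsbrp" (len 16), cursors c1@2 c2@6 c3@11, authorship .11..22...33....
After op 4 (add_cursor(6)): buffer="pezgdezvomezsbrp" (len 16), cursors c1@2 c2@6 c4@6 c3@11, authorship .11..22...33....
After op 5 (insert('r')): buffer="perzgderrzvomerzsbrp" (len 20), cursors c1@3 c2@9 c4@9 c3@15, authorship .111..2242...333....
After op 6 (move_right): buffer="perzgderrzvomerzsbrp" (len 20), cursors c1@4 c2@10 c4@10 c3@16, authorship .111..2242...333....
Authorship (.=original, N=cursor N): . 1 1 1 . . 2 2 4 2 . . . 3 3 3 . . . .
Index 9: author = 2

Answer: cursor 2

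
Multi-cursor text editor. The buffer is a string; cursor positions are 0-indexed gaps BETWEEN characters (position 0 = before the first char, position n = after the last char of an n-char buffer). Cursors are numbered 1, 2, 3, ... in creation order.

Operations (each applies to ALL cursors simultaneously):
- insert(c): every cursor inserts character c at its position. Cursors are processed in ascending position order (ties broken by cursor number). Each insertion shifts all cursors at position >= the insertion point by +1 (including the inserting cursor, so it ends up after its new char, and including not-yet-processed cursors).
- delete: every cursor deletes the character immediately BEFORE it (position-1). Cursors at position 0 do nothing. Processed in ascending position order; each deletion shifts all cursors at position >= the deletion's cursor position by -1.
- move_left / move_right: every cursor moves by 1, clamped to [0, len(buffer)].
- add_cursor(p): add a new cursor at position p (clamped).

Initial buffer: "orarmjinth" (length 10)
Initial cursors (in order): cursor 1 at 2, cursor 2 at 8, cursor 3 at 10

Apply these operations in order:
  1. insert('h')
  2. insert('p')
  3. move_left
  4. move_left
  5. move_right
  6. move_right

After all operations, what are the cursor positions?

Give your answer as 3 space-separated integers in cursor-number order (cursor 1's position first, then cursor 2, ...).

After op 1 (insert('h')): buffer="orharmjinhthh" (len 13), cursors c1@3 c2@10 c3@13, authorship ..1......2..3
After op 2 (insert('p')): buffer="orhparmjinhpthhp" (len 16), cursors c1@4 c2@12 c3@16, authorship ..11......22..33
After op 3 (move_left): buffer="orhparmjinhpthhp" (len 16), cursors c1@3 c2@11 c3@15, authorship ..11......22..33
After op 4 (move_left): buffer="orhparmjinhpthhp" (len 16), cursors c1@2 c2@10 c3@14, authorship ..11......22..33
After op 5 (move_right): buffer="orhparmjinhpthhp" (len 16), cursors c1@3 c2@11 c3@15, authorship ..11......22..33
After op 6 (move_right): buffer="orhparmjinhpthhp" (len 16), cursors c1@4 c2@12 c3@16, authorship ..11......22..33

Answer: 4 12 16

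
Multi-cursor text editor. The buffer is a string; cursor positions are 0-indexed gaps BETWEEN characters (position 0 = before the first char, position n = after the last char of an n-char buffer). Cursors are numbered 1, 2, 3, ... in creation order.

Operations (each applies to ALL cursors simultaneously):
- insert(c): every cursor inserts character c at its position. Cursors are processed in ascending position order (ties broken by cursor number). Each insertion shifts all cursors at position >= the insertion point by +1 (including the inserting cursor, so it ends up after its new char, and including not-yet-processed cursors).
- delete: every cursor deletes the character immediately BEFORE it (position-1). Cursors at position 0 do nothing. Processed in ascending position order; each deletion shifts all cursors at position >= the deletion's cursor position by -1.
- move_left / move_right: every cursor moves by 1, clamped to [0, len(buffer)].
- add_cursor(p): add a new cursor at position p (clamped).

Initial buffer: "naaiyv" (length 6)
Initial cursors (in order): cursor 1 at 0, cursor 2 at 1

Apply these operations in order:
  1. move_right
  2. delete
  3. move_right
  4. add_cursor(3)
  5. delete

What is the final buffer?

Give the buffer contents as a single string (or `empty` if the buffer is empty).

Answer: iv

Derivation:
After op 1 (move_right): buffer="naaiyv" (len 6), cursors c1@1 c2@2, authorship ......
After op 2 (delete): buffer="aiyv" (len 4), cursors c1@0 c2@0, authorship ....
After op 3 (move_right): buffer="aiyv" (len 4), cursors c1@1 c2@1, authorship ....
After op 4 (add_cursor(3)): buffer="aiyv" (len 4), cursors c1@1 c2@1 c3@3, authorship ....
After op 5 (delete): buffer="iv" (len 2), cursors c1@0 c2@0 c3@1, authorship ..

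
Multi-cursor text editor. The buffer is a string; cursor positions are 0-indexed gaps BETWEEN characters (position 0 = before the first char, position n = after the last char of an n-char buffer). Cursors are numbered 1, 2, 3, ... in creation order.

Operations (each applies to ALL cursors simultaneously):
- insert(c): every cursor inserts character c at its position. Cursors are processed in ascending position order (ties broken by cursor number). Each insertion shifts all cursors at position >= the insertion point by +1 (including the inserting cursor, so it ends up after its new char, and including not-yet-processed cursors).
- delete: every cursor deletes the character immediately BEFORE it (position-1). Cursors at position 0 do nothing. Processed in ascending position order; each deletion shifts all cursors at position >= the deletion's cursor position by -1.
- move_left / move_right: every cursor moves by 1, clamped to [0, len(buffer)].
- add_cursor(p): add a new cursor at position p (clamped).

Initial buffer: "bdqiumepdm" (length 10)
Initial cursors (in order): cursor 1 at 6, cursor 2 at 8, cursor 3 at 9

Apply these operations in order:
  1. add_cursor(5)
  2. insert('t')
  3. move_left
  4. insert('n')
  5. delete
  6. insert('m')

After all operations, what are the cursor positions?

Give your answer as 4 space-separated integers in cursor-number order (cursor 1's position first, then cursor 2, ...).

After op 1 (add_cursor(5)): buffer="bdqiumepdm" (len 10), cursors c4@5 c1@6 c2@8 c3@9, authorship ..........
After op 2 (insert('t')): buffer="bdqiutmteptdtm" (len 14), cursors c4@6 c1@8 c2@11 c3@13, authorship .....4.1..2.3.
After op 3 (move_left): buffer="bdqiutmteptdtm" (len 14), cursors c4@5 c1@7 c2@10 c3@12, authorship .....4.1..2.3.
After op 4 (insert('n')): buffer="bdqiuntmntepntdntm" (len 18), cursors c4@6 c1@9 c2@13 c3@16, authorship .....44.11..22.33.
After op 5 (delete): buffer="bdqiutmteptdtm" (len 14), cursors c4@5 c1@7 c2@10 c3@12, authorship .....4.1..2.3.
After op 6 (insert('m')): buffer="bdqiumtmmtepmtdmtm" (len 18), cursors c4@6 c1@9 c2@13 c3@16, authorship .....44.11..22.33.

Answer: 9 13 16 6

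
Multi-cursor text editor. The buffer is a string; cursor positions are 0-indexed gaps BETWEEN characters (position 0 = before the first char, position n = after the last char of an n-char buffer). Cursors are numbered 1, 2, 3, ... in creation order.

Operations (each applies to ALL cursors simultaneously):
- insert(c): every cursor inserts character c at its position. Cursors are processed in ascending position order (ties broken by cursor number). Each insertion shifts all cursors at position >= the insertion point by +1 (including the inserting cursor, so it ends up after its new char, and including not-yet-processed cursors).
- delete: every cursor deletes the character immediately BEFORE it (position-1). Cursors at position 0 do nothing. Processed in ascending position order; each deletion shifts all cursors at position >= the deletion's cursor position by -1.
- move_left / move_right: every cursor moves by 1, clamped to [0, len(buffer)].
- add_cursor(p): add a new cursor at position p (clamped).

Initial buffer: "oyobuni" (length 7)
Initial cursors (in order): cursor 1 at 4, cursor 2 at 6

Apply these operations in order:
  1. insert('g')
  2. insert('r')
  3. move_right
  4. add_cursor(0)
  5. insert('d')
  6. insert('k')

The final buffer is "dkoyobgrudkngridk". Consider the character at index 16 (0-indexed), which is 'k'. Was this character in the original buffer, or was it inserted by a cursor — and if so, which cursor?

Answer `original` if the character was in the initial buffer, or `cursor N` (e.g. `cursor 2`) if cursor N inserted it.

Answer: cursor 2

Derivation:
After op 1 (insert('g')): buffer="oyobgungi" (len 9), cursors c1@5 c2@8, authorship ....1..2.
After op 2 (insert('r')): buffer="oyobgrungri" (len 11), cursors c1@6 c2@10, authorship ....11..22.
After op 3 (move_right): buffer="oyobgrungri" (len 11), cursors c1@7 c2@11, authorship ....11..22.
After op 4 (add_cursor(0)): buffer="oyobgrungri" (len 11), cursors c3@0 c1@7 c2@11, authorship ....11..22.
After op 5 (insert('d')): buffer="doyobgrudngrid" (len 14), cursors c3@1 c1@9 c2@14, authorship 3....11.1.22.2
After op 6 (insert('k')): buffer="dkoyobgrudkngridk" (len 17), cursors c3@2 c1@11 c2@17, authorship 33....11.11.22.22
Authorship (.=original, N=cursor N): 3 3 . . . . 1 1 . 1 1 . 2 2 . 2 2
Index 16: author = 2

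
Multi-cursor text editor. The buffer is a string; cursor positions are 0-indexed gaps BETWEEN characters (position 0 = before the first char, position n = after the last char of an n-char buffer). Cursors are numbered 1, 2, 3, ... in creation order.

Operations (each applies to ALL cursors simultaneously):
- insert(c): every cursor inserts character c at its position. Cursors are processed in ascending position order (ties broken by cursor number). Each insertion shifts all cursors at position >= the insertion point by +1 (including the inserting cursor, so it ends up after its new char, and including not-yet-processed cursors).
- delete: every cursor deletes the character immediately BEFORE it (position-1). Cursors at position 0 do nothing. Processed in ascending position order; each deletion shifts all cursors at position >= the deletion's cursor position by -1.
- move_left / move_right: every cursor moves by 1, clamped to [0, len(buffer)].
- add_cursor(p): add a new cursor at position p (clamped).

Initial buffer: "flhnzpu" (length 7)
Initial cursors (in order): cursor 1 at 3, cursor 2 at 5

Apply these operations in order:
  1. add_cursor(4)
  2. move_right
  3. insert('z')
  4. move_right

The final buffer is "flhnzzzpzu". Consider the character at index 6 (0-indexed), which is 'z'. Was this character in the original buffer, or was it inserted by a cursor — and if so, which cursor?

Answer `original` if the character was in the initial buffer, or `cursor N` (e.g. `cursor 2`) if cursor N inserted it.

After op 1 (add_cursor(4)): buffer="flhnzpu" (len 7), cursors c1@3 c3@4 c2@5, authorship .......
After op 2 (move_right): buffer="flhnzpu" (len 7), cursors c1@4 c3@5 c2@6, authorship .......
After op 3 (insert('z')): buffer="flhnzzzpzu" (len 10), cursors c1@5 c3@7 c2@9, authorship ....1.3.2.
After op 4 (move_right): buffer="flhnzzzpzu" (len 10), cursors c1@6 c3@8 c2@10, authorship ....1.3.2.
Authorship (.=original, N=cursor N): . . . . 1 . 3 . 2 .
Index 6: author = 3

Answer: cursor 3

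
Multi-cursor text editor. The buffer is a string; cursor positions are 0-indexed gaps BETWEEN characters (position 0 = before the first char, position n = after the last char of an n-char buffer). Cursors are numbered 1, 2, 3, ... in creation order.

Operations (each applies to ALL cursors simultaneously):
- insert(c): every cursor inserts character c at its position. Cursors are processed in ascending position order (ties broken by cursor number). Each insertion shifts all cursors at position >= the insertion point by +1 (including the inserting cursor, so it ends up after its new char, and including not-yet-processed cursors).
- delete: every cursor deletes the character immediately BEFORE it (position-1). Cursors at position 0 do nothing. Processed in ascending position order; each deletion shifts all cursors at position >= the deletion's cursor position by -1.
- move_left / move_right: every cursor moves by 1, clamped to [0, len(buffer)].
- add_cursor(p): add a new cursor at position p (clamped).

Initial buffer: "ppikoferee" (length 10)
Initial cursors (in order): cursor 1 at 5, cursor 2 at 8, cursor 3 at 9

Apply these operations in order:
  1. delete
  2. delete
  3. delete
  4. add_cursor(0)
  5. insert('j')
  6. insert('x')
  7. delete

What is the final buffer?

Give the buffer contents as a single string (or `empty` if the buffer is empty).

Answer: jjjje

Derivation:
After op 1 (delete): buffer="ppikfee" (len 7), cursors c1@4 c2@6 c3@6, authorship .......
After op 2 (delete): buffer="ppie" (len 4), cursors c1@3 c2@3 c3@3, authorship ....
After op 3 (delete): buffer="e" (len 1), cursors c1@0 c2@0 c3@0, authorship .
After op 4 (add_cursor(0)): buffer="e" (len 1), cursors c1@0 c2@0 c3@0 c4@0, authorship .
After op 5 (insert('j')): buffer="jjjje" (len 5), cursors c1@4 c2@4 c3@4 c4@4, authorship 1234.
After op 6 (insert('x')): buffer="jjjjxxxxe" (len 9), cursors c1@8 c2@8 c3@8 c4@8, authorship 12341234.
After op 7 (delete): buffer="jjjje" (len 5), cursors c1@4 c2@4 c3@4 c4@4, authorship 1234.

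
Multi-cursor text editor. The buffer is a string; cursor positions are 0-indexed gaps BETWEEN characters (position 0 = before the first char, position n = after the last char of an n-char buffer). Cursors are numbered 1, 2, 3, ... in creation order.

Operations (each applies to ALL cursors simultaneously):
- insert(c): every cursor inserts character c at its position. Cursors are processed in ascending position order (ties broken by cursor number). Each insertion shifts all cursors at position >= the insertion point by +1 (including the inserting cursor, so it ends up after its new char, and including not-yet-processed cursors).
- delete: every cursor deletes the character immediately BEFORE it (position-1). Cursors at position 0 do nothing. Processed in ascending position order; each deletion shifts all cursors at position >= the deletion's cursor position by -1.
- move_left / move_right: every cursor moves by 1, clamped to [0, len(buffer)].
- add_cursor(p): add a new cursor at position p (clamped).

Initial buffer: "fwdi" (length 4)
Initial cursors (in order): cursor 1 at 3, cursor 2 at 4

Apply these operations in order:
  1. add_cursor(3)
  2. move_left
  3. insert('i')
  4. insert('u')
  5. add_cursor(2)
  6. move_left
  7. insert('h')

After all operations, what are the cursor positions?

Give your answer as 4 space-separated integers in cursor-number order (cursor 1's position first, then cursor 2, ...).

After op 1 (add_cursor(3)): buffer="fwdi" (len 4), cursors c1@3 c3@3 c2@4, authorship ....
After op 2 (move_left): buffer="fwdi" (len 4), cursors c1@2 c3@2 c2@3, authorship ....
After op 3 (insert('i')): buffer="fwiidii" (len 7), cursors c1@4 c3@4 c2@6, authorship ..13.2.
After op 4 (insert('u')): buffer="fwiiuudiui" (len 10), cursors c1@6 c3@6 c2@9, authorship ..1313.22.
After op 5 (add_cursor(2)): buffer="fwiiuudiui" (len 10), cursors c4@2 c1@6 c3@6 c2@9, authorship ..1313.22.
After op 6 (move_left): buffer="fwiiuudiui" (len 10), cursors c4@1 c1@5 c3@5 c2@8, authorship ..1313.22.
After op 7 (insert('h')): buffer="fhwiiuhhudihui" (len 14), cursors c4@2 c1@8 c3@8 c2@12, authorship .4.131133.222.

Answer: 8 12 8 2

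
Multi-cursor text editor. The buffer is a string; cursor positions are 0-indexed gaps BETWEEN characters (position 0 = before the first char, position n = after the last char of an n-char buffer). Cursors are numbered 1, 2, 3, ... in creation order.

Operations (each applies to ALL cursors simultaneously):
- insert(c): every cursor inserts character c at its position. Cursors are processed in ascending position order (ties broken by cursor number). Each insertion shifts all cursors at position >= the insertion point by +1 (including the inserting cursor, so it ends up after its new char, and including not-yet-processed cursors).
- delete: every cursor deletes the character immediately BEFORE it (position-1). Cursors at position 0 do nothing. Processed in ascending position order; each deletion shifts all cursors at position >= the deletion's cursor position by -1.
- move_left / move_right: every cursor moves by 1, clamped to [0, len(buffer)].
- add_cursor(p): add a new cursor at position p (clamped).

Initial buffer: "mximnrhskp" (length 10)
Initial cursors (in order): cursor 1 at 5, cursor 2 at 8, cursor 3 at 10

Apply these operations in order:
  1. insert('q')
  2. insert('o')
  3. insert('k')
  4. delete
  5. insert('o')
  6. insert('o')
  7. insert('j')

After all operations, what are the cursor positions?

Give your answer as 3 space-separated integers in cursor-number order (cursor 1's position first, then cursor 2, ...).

Answer: 10 18 25

Derivation:
After op 1 (insert('q')): buffer="mximnqrhsqkpq" (len 13), cursors c1@6 c2@10 c3@13, authorship .....1...2..3
After op 2 (insert('o')): buffer="mximnqorhsqokpqo" (len 16), cursors c1@7 c2@12 c3@16, authorship .....11...22..33
After op 3 (insert('k')): buffer="mximnqokrhsqokkpqok" (len 19), cursors c1@8 c2@14 c3@19, authorship .....111...222..333
After op 4 (delete): buffer="mximnqorhsqokpqo" (len 16), cursors c1@7 c2@12 c3@16, authorship .....11...22..33
After op 5 (insert('o')): buffer="mximnqoorhsqookpqoo" (len 19), cursors c1@8 c2@14 c3@19, authorship .....111...222..333
After op 6 (insert('o')): buffer="mximnqooorhsqoookpqooo" (len 22), cursors c1@9 c2@16 c3@22, authorship .....1111...2222..3333
After op 7 (insert('j')): buffer="mximnqooojrhsqooojkpqoooj" (len 25), cursors c1@10 c2@18 c3@25, authorship .....11111...22222..33333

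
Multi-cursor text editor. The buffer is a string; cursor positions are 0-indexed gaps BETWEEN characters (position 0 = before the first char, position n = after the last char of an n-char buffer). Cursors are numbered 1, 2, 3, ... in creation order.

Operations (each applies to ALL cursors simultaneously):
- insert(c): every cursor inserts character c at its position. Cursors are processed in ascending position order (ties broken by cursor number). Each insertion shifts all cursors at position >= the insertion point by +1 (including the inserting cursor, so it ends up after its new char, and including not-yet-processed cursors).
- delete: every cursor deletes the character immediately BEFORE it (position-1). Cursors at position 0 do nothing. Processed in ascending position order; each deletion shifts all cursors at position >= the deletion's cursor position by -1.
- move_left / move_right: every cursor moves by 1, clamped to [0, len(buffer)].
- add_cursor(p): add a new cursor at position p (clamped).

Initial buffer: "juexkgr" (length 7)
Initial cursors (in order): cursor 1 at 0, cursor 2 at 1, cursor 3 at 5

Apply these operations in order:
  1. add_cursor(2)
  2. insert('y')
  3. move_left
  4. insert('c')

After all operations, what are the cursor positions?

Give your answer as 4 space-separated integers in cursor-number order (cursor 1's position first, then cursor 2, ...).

After op 1 (add_cursor(2)): buffer="juexkgr" (len 7), cursors c1@0 c2@1 c4@2 c3@5, authorship .......
After op 2 (insert('y')): buffer="yjyuyexkygr" (len 11), cursors c1@1 c2@3 c4@5 c3@9, authorship 1.2.4...3..
After op 3 (move_left): buffer="yjyuyexkygr" (len 11), cursors c1@0 c2@2 c4@4 c3@8, authorship 1.2.4...3..
After op 4 (insert('c')): buffer="cyjcyucyexkcygr" (len 15), cursors c1@1 c2@4 c4@7 c3@12, authorship 11.22.44...33..

Answer: 1 4 12 7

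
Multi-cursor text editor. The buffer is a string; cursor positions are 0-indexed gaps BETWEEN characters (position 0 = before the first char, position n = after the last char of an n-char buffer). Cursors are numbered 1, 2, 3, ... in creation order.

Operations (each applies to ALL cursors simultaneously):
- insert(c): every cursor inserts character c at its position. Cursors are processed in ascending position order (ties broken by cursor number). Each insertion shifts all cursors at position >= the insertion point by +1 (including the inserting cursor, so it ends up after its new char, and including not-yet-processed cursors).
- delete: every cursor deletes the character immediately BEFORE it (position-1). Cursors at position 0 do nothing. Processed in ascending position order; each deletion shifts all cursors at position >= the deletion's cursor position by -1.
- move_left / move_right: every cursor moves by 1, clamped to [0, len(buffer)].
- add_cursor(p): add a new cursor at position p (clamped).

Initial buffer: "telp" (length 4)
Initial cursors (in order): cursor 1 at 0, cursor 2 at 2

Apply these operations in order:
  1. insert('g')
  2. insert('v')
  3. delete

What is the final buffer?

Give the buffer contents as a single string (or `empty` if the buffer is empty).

Answer: gteglp

Derivation:
After op 1 (insert('g')): buffer="gteglp" (len 6), cursors c1@1 c2@4, authorship 1..2..
After op 2 (insert('v')): buffer="gvtegvlp" (len 8), cursors c1@2 c2@6, authorship 11..22..
After op 3 (delete): buffer="gteglp" (len 6), cursors c1@1 c2@4, authorship 1..2..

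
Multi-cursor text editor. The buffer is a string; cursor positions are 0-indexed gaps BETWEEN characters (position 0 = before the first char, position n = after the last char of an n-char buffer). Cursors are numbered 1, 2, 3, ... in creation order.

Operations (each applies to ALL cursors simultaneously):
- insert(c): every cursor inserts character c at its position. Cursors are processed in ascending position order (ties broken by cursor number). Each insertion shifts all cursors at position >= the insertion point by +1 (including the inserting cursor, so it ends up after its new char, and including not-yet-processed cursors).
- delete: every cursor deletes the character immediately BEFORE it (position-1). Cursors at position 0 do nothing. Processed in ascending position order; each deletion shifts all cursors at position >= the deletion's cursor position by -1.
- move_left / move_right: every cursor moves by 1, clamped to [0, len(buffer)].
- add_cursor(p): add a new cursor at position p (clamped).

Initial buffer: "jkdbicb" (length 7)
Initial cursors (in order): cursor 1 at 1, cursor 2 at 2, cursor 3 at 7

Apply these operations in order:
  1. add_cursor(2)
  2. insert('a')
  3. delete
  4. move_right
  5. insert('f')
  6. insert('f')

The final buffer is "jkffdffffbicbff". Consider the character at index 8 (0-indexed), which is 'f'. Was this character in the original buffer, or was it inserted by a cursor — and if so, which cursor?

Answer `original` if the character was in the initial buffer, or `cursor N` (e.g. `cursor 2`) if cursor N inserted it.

After op 1 (add_cursor(2)): buffer="jkdbicb" (len 7), cursors c1@1 c2@2 c4@2 c3@7, authorship .......
After op 2 (insert('a')): buffer="jakaadbicba" (len 11), cursors c1@2 c2@5 c4@5 c3@11, authorship .1.24.....3
After op 3 (delete): buffer="jkdbicb" (len 7), cursors c1@1 c2@2 c4@2 c3@7, authorship .......
After op 4 (move_right): buffer="jkdbicb" (len 7), cursors c1@2 c2@3 c4@3 c3@7, authorship .......
After op 5 (insert('f')): buffer="jkfdffbicbf" (len 11), cursors c1@3 c2@6 c4@6 c3@11, authorship ..1.24....3
After op 6 (insert('f')): buffer="jkffdffffbicbff" (len 15), cursors c1@4 c2@9 c4@9 c3@15, authorship ..11.2424....33
Authorship (.=original, N=cursor N): . . 1 1 . 2 4 2 4 . . . . 3 3
Index 8: author = 4

Answer: cursor 4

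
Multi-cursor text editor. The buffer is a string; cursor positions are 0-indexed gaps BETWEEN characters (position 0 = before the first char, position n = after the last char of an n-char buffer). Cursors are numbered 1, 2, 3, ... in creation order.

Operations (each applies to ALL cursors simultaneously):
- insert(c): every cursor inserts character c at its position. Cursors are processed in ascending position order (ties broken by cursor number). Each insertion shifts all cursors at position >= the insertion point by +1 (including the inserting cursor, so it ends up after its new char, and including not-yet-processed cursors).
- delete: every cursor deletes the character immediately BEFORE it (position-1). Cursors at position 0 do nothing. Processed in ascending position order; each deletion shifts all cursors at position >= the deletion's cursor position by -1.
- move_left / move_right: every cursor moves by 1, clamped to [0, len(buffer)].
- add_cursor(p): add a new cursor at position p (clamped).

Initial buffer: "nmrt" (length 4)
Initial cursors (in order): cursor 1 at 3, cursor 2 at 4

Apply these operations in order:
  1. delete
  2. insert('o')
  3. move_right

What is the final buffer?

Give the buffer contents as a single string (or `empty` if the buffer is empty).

Answer: nmoo

Derivation:
After op 1 (delete): buffer="nm" (len 2), cursors c1@2 c2@2, authorship ..
After op 2 (insert('o')): buffer="nmoo" (len 4), cursors c1@4 c2@4, authorship ..12
After op 3 (move_right): buffer="nmoo" (len 4), cursors c1@4 c2@4, authorship ..12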